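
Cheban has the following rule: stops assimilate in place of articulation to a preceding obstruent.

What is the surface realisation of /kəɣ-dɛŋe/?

The rule targets /d/ (voiced alveolar stop), which sits after the trigger /ɣ/ (velar).
A voiced velar stop is [g], so the surface segment is [g].

[kəɣgɛŋe]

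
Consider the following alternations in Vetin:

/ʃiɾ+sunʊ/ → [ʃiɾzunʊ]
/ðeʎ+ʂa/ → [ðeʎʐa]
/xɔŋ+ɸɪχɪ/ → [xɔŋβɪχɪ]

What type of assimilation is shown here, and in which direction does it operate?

progressive voicing assimilation

The segment that alternates is /s/, which surfaces as [z] when adjacent to /ɾ/.
/s/ is voiceless while /ɾ/ is voiced; the output [z] is voiced, matching the trigger — so the feature that spreads is voicing.
Place and manner are unchanged, so the assimilation is partial, not total.
Checking the remaining alternations: /ʂ/ → [ʐ] after /ʎ/ (voiceless → voiced, matching voiced); /ɸ/ → [β] after /ŋ/ (voiceless → voiced, matching voiced) — only voicing changes, and always toward the preceding segment.
The trigger is the preceding segment, so the direction is progressive (perseverative).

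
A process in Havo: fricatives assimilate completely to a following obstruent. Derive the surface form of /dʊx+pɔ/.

[dʊppɔ]

/x/ is the segment targeted by the rule; it sits immediately before /p/, so it assimilates completely and surfaces as [p].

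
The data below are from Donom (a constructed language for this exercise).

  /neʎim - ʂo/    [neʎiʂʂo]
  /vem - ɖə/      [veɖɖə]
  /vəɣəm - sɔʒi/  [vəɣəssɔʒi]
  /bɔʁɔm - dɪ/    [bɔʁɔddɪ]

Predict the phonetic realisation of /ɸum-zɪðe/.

[ɸuzzɪðe]

The data show regressive total assimilation (/m/ → [ʂ] before /ʂ/; /m/ → [ɖ] before /ɖ/; /m/ → [s] before /s/; /m/ → [d] before /d/): in every case the target segment becomes identical to its following neighbour, copying more than a single feature.
/m/ is the segment targeted by the rule; it sits immediately before /z/, so it assimilates completely and surfaces as [z].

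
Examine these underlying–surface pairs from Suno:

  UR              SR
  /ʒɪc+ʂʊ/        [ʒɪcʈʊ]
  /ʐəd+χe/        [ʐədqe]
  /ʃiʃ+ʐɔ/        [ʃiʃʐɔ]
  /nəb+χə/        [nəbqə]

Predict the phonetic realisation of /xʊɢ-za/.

[xʊɢda]

The data show progressive manner assimilation: /ʂ/ → [ʈ] after /c/; /χ/ → [q] after /d/; /χ/ → [q] after /b/. In each pair only manner changes, matching the preceding consonant, while place and voice stay constant.
Nothing changes in [ʃiʃʐɔ]: there the adjacent consonants already agree in manner (/ʐ/ and /ʃ/ are both fricatives), so this form is consistent with the same rule.
/z/ is a voiced alveolar fricative. The preceding trigger /ɢ/ is a stop, so /z/ must become a stop as well.
The voiced alveolar stop is [d], so /z/ → [d].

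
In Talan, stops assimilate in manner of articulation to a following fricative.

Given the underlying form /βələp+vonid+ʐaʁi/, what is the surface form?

The rule targets /p/ (voiceless bilabial stop), which sits before the trigger /v/ (fricative).
A voiceless bilabial fricative is [ɸ], so the surface segment is [ɸ].
At the second juncture, /d/ likewise becomes [z] adjacent to /ʐ/.

[βələɸvonizʐaʁi]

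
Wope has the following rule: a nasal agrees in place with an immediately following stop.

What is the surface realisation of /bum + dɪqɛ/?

The rule targets /m/ (voiced bilabial nasal), which sits before the trigger /d/ (alveolar).
The voiced alveolar nasal is [n], so /m/ → [n].

[bundɪqɛ]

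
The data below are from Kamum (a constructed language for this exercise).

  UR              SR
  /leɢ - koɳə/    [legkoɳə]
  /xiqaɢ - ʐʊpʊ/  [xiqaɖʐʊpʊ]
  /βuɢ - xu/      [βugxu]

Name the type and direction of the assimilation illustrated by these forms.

Comparing underlying and surface forms, /ɢ/ → [g] is the alternation; the neighbouring /k/ is constant.
The change uvular → velar matches the place of the following /k/, identifying this as place assimilation.
Manner and voice are unchanged, so the assimilation is partial, not total.
The other alternating forms pattern the same way: /ɢ/ → [ɖ] before /ʐ/ (uvular → retroflex, matching retroflex); /ɢ/ → [g] before /x/ (uvular → velar, matching velar) — only place changes, and always toward the following segment.
The trigger is the following segment, so the direction is regressive (anticipatory).

regressive place assimilation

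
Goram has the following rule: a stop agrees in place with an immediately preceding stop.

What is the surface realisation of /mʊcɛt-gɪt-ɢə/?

[mʊcɛtdɪtdə]

The rule targets /g/ (voiced velar stop), which sits after the trigger /t/ (alveolar).
Changing only its place to alveolar gives [d] — the voiced alveolar stop.
The same rule applies at the second boundary: /ɢ/ → [d] next to /t/.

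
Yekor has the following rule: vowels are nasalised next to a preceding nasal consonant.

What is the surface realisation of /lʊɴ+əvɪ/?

The vowel /ə/ is adjacent to the preceding nasal /ɴ/, so it acquires [+nasal] and surfaces as [ə̃].

[lʊɴə̃vɪ]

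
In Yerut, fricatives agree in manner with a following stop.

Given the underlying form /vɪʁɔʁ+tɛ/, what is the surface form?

[vɪʁɔɢtɛ]

/ʁ/ is a voiced uvular fricative. The following trigger /t/ is a stop, so /ʁ/ must become a stop as well.
The voiced uvular stop is [ɢ], so /ʁ/ → [ɢ].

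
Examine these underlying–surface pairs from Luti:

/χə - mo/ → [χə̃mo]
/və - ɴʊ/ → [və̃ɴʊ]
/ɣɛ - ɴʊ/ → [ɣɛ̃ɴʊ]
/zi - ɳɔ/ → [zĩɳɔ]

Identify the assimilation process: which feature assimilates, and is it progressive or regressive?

The vowel /ə/ surfaces as nasalised [ə̃] next to the following nasal /m/ — it has acquired the [+nasal] feature of its neighbour.
Likewise in the remaining data: /ə/ → [ə̃] before /ɴ/; /ɛ/ → [ɛ̃] before /ɴ/; /i/ → [ĩ] before /ɳ/ — each time a vowel is nasalised next to a following nasal.
Because the conditioning nasal is to the right of the vowel that changes, the process is regressive (anticipatory).

regressive nasality assimilation (vowel nasalisation)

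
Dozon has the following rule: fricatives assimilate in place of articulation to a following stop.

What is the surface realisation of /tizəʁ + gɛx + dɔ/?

/ʁ/ is a voiced uvular fricative. The following trigger /g/ is velar, so /ʁ/ must become velar as well.
The voiced velar fricative is [ɣ], so /ʁ/ → [ɣ].
The same rule applies at the second boundary: /x/ → [s] next to /d/.

[tizəɣgɛsdɔ]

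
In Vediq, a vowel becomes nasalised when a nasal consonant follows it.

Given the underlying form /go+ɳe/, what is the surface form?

[gõɳe]

/o/ sits next to the nasal /ɳ/ and is therefore nasalised to [õ].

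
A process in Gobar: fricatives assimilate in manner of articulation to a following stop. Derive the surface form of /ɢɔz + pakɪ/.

/z/ is a voiced alveolar fricative. The following trigger /p/ is a stop, so /z/ must become a stop as well.
The voiced alveolar stop is [d], so /z/ → [d].

[ɢɔdpakɪ]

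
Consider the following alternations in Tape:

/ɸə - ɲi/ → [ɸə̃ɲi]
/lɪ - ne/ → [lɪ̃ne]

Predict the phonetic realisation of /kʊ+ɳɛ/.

[kʊ̃ɳɛ]

The data show regressive nasality assimilation (vowel nasalisation): /ə/ → [ə̃] before /ɲ/; /ɪ/ → [ɪ̃] before /n/ — a vowel is nasalised by an immediately following nasal consonant.
The vowel /ʊ/ is adjacent to the following nasal /ɳ/, so it acquires [+nasal] and surfaces as [ʊ̃].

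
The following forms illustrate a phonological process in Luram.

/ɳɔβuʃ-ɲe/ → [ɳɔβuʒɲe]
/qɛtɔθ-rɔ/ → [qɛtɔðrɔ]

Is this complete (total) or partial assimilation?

Comparing underlying and surface forms, /ʃ/ → [ʒ] is the alternation; the neighbouring /ɲ/ is constant.
/ʃ/ is voiceless while /ɲ/ is voiced; the output [ʒ] is voiced, matching the trigger — so the feature that spreads is voicing.
Place and manner are unchanged, so the assimilation is partial, not total.
The other alternating form patterns the same way: /θ/ → [ð] before /r/ (voiceless → voiced, matching voiced) — only voicing changes, and always toward the following segment.

partial assimilation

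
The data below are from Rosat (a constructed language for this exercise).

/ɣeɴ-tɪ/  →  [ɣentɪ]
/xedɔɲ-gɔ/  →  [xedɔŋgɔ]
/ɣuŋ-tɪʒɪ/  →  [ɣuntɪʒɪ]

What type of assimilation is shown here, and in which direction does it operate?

Underlying /ɴ/ is realised as [n] next to /t/; /t/ itself does not change.
The change uvular → alveolar matches the place of the following /t/, identifying this as place assimilation.
Manner and voice are unchanged, so the assimilation is partial, not total.
The other alternating forms pattern the same way: /ɲ/ → [ŋ] before /g/ (palatal → velar, matching velar); /ŋ/ → [n] before /t/ (velar → alveolar, matching alveolar) — only place changes, and always toward the following segment.
Since the segment that changes precedes the conditioning segment, the assimilation is regressive.

regressive place assimilation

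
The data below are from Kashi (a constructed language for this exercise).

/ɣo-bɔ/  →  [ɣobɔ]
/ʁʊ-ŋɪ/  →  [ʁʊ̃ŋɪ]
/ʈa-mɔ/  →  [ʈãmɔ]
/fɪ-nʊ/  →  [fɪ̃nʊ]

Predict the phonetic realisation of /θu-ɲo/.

[θũɲo]

The data show regressive nasality assimilation (vowel nasalisation): /ʊ/ → [ʊ̃] before /ŋ/; /a/ → [ã] before /m/; /ɪ/ → [ɪ̃] before /n/ — a vowel is nasalised by an immediately following nasal consonant.
No change occurs in [ɣobɔ] because the vowel at the boundary is adjacent to an oral consonant, not a nasal (/o/ next to /b/).
The vowel /u/ is adjacent to the following nasal /ɲ/, so it acquires [+nasal] and surfaces as [ũ].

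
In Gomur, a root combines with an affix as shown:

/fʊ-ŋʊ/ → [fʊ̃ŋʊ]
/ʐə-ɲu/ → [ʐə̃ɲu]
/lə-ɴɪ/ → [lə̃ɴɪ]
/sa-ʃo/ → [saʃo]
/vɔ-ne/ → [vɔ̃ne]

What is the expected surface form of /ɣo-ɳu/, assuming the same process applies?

[ɣõɳu]

The data show regressive nasality assimilation (vowel nasalisation): /ʊ/ → [ʊ̃] before /ŋ/; /ə/ → [ə̃] before /ɲ/; /ə/ → [ə̃] before /ɴ/; /ɔ/ → [ɔ̃] before /n/ — a vowel is nasalised by an immediately following nasal consonant.
No change occurs in [saʃo] because the vowel at the boundary is adjacent to an oral consonant, not a nasal (/a/ next to /ʃ/).
/o/ sits next to the nasal /ɳ/ and is therefore nasalised to [õ].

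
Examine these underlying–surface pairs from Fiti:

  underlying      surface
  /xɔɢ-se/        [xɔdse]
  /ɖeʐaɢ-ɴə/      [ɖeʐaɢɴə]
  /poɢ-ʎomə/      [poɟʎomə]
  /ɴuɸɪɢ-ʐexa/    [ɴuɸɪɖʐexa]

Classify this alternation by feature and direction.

regressive place assimilation

Underlying /ɢ/ is realised as [d] next to /s/; /s/ itself does not change.
/ɢ/ is uvular while /s/ is alveolar; the output [d] is alveolar, matching the trigger — so the feature that spreads is place.
Manner and voice are unchanged, so the assimilation is partial, not total.
The same holds elsewhere in the data: /ɢ/ → [ɟ] before /ʎ/ (uvular → palatal, matching palatal); /ɢ/ → [ɖ] before /ʐ/ (uvular → retroflex, matching retroflex) — only place changes, and always toward the following segment.
No alternation appears in [ɖeʐaɢɴə]: there the adjacent consonants already agree in place (/ɢ/ and /ɴ/ are both uvular), so this form is consistent with the same rule.
Since the segment that changes precedes the conditioning segment, the assimilation is regressive.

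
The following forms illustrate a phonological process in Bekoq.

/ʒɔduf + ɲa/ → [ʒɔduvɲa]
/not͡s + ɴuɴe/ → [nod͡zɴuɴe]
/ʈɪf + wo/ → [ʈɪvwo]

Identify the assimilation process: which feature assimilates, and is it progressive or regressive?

regressive voicing assimilation

The segment that alternates is /f/, which surfaces as [v] when adjacent to /ɲ/.
/f/ is voiceless while /ɲ/ is voiced; the output [v] is voiced, matching the trigger — so the feature that spreads is voicing.
Place and manner are unchanged, so the assimilation is partial, not total.
The same holds elsewhere in the data: /t͡s/ → [d͡z] before /ɴ/ (voiceless → voiced, matching voiced); /f/ → [v] before /w/ (voiceless → voiced, matching voiced) — only voicing changes, and always toward the following segment.
Since the segment that changes precedes the conditioning segment, the assimilation is regressive.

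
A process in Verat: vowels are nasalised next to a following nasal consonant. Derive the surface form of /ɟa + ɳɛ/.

The vowel /a/ is adjacent to the following nasal /ɳ/, so it acquires [+nasal] and surfaces as [ã].

[ɟãɳɛ]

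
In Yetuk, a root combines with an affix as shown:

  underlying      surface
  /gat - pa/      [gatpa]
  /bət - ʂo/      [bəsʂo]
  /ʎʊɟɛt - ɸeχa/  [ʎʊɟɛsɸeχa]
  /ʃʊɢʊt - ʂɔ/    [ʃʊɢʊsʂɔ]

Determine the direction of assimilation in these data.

regressive

The segment that alternates is /t/, which surfaces as [s] when adjacent to /ʂ/.
/t/ is a stop while /ʂ/ is a fricative; the output [s] is a fricative, matching the trigger — so the feature that spreads is manner.
The same holds elsewhere in the data: /t/ → [s] before /ɸ/ (stop → fricative, matching a fricative) — only manner changes, and always toward the following segment.
Nothing changes in [gatpa]: there the adjacent consonants already agree in manner (/t/ and /p/ are both stops), so this form is consistent with the same rule.
Since the segment that changes precedes the conditioning segment, the assimilation is regressive.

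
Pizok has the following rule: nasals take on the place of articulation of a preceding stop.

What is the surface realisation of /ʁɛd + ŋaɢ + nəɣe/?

/ŋ/ is a voiced velar nasal. The preceding trigger /d/ is alveolar, so /ŋ/ must become alveolar as well.
Changing only its place to alveolar gives [n] — the voiced alveolar nasal.
The same rule applies at the second boundary: /n/ → [ɴ] next to /ɢ/.

[ʁɛdnaɢɴəɣe]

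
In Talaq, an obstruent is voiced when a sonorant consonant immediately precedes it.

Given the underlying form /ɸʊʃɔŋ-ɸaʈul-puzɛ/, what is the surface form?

The rule targets /ɸ/ (voiceless bilabial fricative), which sits after the trigger /ŋ/ (voiced).
The voiced bilabial fricative is [β], so /ɸ/ → [β].
The same rule applies at the second boundary: /p/ → [b] next to /l/.

[ɸʊʃɔŋβaʈulbuzɛ]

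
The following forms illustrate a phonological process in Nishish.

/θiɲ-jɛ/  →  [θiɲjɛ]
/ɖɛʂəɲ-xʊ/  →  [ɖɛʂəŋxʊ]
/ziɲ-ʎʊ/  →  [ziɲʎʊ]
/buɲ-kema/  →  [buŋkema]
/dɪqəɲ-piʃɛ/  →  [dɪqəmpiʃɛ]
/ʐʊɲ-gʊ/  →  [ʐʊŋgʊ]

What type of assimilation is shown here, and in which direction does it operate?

regressive place assimilation

Comparing underlying and surface forms, /ɲ/ → [ŋ] is the alternation; the neighbouring /x/ is constant.
The change palatal → velar matches the place of the following /x/, identifying this as place assimilation.
Manner and voice are unchanged, so the assimilation is partial, not total.
The same holds elsewhere in the data: /ɲ/ → [ŋ] before /k/ (palatal → velar, matching velar); /ɲ/ → [m] before /p/ (palatal → bilabial, matching bilabial); /ɲ/ → [ŋ] before /g/ (palatal → velar, matching velar) — only place changes, and always toward the following segment.
No alternation appears in [θiɲjɛ], [ziɲʎʊ]: there the adjacent consonants already agree in place (/ɲ/ and /j/ are both palatal; /ɲ/ and /ʎ/ are both palatal), so these forms are consistent with the same rule.
Since the segment that changes precedes the conditioning segment, the assimilation is regressive.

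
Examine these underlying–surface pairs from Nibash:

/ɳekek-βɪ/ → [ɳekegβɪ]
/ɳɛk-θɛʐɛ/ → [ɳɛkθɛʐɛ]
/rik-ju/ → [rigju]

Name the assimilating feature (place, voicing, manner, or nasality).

Comparing underlying and surface forms, /k/ → [g] is the alternation; the neighbouring /β/ is constant.
The change voiceless → voiced matches the voicing of the following /β/, identifying this as voicing assimilation.
The same holds elsewhere in the data: /k/ → [g] before /j/ (voiceless → voiced, matching voiced) — only voicing changes, and always toward the following segment.
Nothing changes in [ɳɛkθɛʐɛ]: there the adjacent consonants already agree in voicing (/k/ and /θ/ are both voiceless), so this form is consistent with the same rule.

voicing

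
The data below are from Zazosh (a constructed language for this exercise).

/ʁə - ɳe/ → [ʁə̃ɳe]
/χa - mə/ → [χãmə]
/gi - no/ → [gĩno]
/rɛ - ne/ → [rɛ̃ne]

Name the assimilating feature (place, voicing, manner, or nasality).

The vowel /ə/ surfaces as nasalised [ə̃] next to the following nasal /ɳ/ — it has acquired the [+nasal] feature of its neighbour.
Likewise in the remaining data: /a/ → [ã] before /m/; /i/ → [ĩ] before /n/; /ɛ/ → [ɛ̃] before /n/ — each time a vowel is nasalised next to a following nasal.

nasality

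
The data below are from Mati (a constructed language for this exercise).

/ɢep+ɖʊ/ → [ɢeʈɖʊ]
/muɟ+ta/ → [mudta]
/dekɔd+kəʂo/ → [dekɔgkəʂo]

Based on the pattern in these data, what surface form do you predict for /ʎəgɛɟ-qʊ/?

The data show regressive place assimilation: /p/ → [ʈ] before /ɖ/; /ɟ/ → [d] before /t/; /d/ → [g] before /k/. In each pair only place changes, matching the following consonant, while manner and voice stay constant.
/ɟ/ is a voiced palatal stop. The following trigger /q/ is uvular, so /ɟ/ must become uvular as well.
The voiced uvular stop is [ɢ], so /ɟ/ → [ɢ].

[ʎəgɛɢqʊ]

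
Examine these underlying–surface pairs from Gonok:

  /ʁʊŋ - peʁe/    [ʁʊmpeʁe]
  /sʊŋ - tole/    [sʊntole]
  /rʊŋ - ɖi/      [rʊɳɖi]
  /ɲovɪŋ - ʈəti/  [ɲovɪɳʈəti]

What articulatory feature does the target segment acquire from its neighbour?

Underlying /ŋ/ is realised as [m] next to /p/; /p/ itself does not change.
/ŋ/ is velar while /p/ is bilabial; the output [m] is bilabial, matching the trigger — so the feature that spreads is place.
The other alternating forms pattern the same way: /ŋ/ → [n] before /t/ (velar → alveolar, matching alveolar); /ŋ/ → [ɳ] before /ɖ/ (velar → retroflex, matching retroflex); /ŋ/ → [ɳ] before /ʈ/ (velar → retroflex, matching retroflex) — only place changes, and always toward the following segment.

place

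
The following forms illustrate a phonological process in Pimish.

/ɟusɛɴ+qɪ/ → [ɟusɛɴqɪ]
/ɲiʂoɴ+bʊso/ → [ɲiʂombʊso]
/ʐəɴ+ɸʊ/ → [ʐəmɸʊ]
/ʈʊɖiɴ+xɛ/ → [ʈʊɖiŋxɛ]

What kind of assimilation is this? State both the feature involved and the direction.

regressive place assimilation

The segment that alternates is /ɴ/, which surfaces as [m] when adjacent to /b/.
/ɴ/ is uvular while /b/ is bilabial; the output [m] is bilabial, matching the trigger — so the feature that spreads is place.
Manner and voice are unchanged, so the assimilation is partial, not total.
Checking the remaining alternations: /ɴ/ → [m] before /ɸ/ (uvular → bilabial, matching bilabial); /ɴ/ → [ŋ] before /x/ (uvular → velar, matching velar) — only place changes, and always toward the following segment.
Nothing changes in [ɟusɛɴqɪ]: there the adjacent consonants already agree in place (/ɴ/ and /q/ are both uvular), so this form is consistent with the same rule.
Since the segment that changes precedes the conditioning segment, the assimilation is regressive.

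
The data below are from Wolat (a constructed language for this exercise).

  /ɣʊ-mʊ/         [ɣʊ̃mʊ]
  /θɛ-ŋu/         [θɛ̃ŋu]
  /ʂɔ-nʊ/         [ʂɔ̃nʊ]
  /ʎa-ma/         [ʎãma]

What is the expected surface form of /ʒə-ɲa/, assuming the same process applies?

The data show regressive nasality assimilation (vowel nasalisation): /ʊ/ → [ʊ̃] before /m/; /ɛ/ → [ɛ̃] before /ŋ/; /ɔ/ → [ɔ̃] before /n/; /a/ → [ã] before /m/ — a vowel is nasalised by an immediately following nasal consonant.
The vowel /ə/ is adjacent to the following nasal /ɲ/, so it acquires [+nasal] and surfaces as [ə̃].

[ʒə̃ɲa]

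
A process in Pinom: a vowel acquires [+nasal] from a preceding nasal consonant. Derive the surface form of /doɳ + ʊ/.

/ʊ/ sits next to the nasal /ɳ/ and is therefore nasalised to [ʊ̃].

[doɳʊ̃]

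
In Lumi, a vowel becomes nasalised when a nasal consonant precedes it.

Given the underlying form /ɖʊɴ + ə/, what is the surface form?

[ɖʊɴə̃]

The vowel /ə/ is adjacent to the preceding nasal /ɴ/, so it acquires [+nasal] and surfaces as [ə̃].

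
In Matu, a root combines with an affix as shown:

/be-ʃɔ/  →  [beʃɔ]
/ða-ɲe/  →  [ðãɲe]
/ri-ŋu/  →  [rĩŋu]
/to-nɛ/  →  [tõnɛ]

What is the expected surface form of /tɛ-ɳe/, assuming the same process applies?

The data show regressive nasality assimilation (vowel nasalisation): /a/ → [ã] before /ɲ/; /i/ → [ĩ] before /ŋ/; /o/ → [õ] before /n/ — a vowel is nasalised by an immediately following nasal consonant.
No change occurs in [beʃɔ] because the vowel at the boundary is adjacent to an oral consonant, not a nasal (/e/ next to /ʃ/).
/ɛ/ sits next to the nasal /ɳ/ and is therefore nasalised to [ɛ̃].

[tɛ̃ɳe]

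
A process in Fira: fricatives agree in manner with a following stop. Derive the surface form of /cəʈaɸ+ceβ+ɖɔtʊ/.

[cəʈapcebɖɔtʊ]

The rule targets /ɸ/ (voiceless bilabial fricative), which sits before the trigger /c/ (stop).
Changing only its manner to stop gives [p] — the voiceless bilabial stop.
At the second juncture, /β/ likewise becomes [b] adjacent to /ɖ/.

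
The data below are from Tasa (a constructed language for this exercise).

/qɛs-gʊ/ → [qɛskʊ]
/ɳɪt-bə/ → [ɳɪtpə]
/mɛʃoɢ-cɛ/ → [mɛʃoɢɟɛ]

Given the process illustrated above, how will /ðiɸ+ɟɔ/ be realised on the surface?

The data show progressive voicing assimilation: /g/ → [k] after /s/; /b/ → [p] after /t/; /c/ → [ɟ] after /ɢ/. In each pair only voicing changes, matching the preceding consonant, while place and manner stay constant.
The rule targets /ɟ/ (voiced palatal stop), which sits after the trigger /ɸ/ (voiceless).
The voiceless palatal stop is [c], so /ɟ/ → [c].

[ðiɸcɔ]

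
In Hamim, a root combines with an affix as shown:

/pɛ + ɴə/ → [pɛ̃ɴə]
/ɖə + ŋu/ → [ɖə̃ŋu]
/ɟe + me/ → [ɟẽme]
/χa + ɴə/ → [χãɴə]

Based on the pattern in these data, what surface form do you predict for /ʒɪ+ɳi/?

[ʒɪ̃ɳi]

The data show regressive nasality assimilation (vowel nasalisation): /ɛ/ → [ɛ̃] before /ɴ/; /ə/ → [ə̃] before /ŋ/; /e/ → [ẽ] before /m/; /a/ → [ã] before /ɴ/ — a vowel is nasalised by an immediately following nasal consonant.
The vowel /ɪ/ is adjacent to the following nasal /ɳ/, so it acquires [+nasal] and surfaces as [ɪ̃].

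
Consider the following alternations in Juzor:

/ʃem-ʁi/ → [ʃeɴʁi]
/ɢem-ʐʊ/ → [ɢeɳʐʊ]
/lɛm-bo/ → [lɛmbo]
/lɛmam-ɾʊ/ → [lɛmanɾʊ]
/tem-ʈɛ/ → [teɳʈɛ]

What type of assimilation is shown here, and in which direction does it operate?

The segment that alternates is /m/, which surfaces as [ɴ] when adjacent to /ʁ/.
The change bilabial → uvular matches the place of the following /ʁ/, identifying this as place assimilation.
Manner and voice are unchanged, so the assimilation is partial, not total.
Checking the remaining alternations: /m/ → [ɳ] before /ʐ/ (bilabial → retroflex, matching retroflex); /m/ → [n] before /ɾ/ (bilabial → alveolar, matching alveolar); /m/ → [ɳ] before /ʈ/ (bilabial → retroflex, matching retroflex) — only place changes, and always toward the following segment.
No alternation appears in [lɛmbo]: there the adjacent consonants already agree in place (/m/ and /b/ are both bilabial), so this form is consistent with the same rule.
Since the segment that changes precedes the conditioning segment, the assimilation is regressive.

regressive place assimilation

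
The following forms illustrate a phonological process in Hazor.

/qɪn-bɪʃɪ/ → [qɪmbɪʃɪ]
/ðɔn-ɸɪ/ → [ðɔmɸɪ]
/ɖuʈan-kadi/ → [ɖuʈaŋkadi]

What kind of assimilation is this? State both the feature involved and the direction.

regressive place assimilation

Comparing underlying and surface forms, /n/ → [m] is the alternation; the neighbouring /b/ is constant.
The change alveolar → bilabial matches the place of the following /b/, identifying this as place assimilation.
Manner and voice are unchanged, so the assimilation is partial, not total.
The same holds elsewhere in the data: /n/ → [m] before /ɸ/ (alveolar → bilabial, matching bilabial); /n/ → [ŋ] before /k/ (alveolar → velar, matching velar) — only place changes, and always toward the following segment.
Since the segment that changes precedes the conditioning segment, the assimilation is regressive.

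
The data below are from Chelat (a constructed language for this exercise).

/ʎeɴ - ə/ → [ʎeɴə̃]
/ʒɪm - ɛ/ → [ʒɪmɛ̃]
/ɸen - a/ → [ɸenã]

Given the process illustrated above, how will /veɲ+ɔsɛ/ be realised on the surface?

The data show progressive nasality assimilation (vowel nasalisation): /ə/ → [ə̃] after /ɴ/; /ɛ/ → [ɛ̃] after /m/; /a/ → [ã] after /n/ — a vowel is nasalised by an immediately preceding nasal consonant.
The vowel /ɔ/ is adjacent to the preceding nasal /ɲ/, so it acquires [+nasal] and surfaces as [ɔ̃].

[veɲɔ̃sɛ]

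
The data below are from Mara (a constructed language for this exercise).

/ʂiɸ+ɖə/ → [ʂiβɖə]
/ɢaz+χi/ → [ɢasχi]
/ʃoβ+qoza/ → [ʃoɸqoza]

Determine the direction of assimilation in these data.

regressive

Comparing underlying and surface forms, /ɸ/ → [β] is the alternation; the neighbouring /ɖ/ is constant.
/ɸ/ is voiceless while /ɖ/ is voiced; the output [β] is voiced, matching the trigger — so the feature that spreads is voicing.
Checking the remaining alternations: /z/ → [s] before /χ/ (voiced → voiceless, matching voiceless); /β/ → [ɸ] before /q/ (voiced → voiceless, matching voiceless) — only voicing changes, and always toward the following segment.
The trigger is the following segment, so the direction is regressive (anticipatory).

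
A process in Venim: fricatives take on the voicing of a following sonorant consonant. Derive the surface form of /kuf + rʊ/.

/f/ is a voiceless labiodental fricative. The following trigger /r/ is voiced, so /f/ must become voiced as well.
Changing only its voicing to voiced gives [v] — the voiced labiodental fricative.

[kuvrʊ]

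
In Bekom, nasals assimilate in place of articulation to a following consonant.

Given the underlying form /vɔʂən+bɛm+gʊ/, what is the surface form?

/n/ is a voiced alveolar nasal. The following trigger /b/ is bilabial, so /n/ must become bilabial as well.
The voiced bilabial nasal is [m], so /n/ → [m].
At the second juncture, /m/ likewise becomes [ŋ] adjacent to /g/.

[vɔʂəmbɛŋgʊ]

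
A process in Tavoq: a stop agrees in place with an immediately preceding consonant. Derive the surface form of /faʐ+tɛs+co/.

/t/ is a voiceless alveolar stop. The preceding trigger /ʐ/ is retroflex, so /t/ must become retroflex as well.
A voiceless retroflex stop is [ʈ], so the surface segment is [ʈ].
At the second juncture, /c/ likewise becomes [t] adjacent to /s/.

[faʐʈɛsto]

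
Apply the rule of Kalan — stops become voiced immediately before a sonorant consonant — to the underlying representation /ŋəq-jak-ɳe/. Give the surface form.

The rule targets /q/ (voiceless uvular stop), which sits before the trigger /j/ (voiced).
The voiced uvular stop is [ɢ], so /q/ → [ɢ].
The same rule applies at the second boundary: /k/ → [g] next to /ɳ/.

[ŋəɢjagɳe]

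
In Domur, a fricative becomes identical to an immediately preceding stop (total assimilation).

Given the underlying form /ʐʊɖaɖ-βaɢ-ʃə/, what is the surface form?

[ʐʊɖaɖɖaɢɢə]

/β/ is the segment targeted by the rule; it sits immediately after /ɖ/, so it assimilates completely and surfaces as [ɖ].
The same rule applies at the second boundary: /ʃ/ → [ɢ] next to /ɢ/.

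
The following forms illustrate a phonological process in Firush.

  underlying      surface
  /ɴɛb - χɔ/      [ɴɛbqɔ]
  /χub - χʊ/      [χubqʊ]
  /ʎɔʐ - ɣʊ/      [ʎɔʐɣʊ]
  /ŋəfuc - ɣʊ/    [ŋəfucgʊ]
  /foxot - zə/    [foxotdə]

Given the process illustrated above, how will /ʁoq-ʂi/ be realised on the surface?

[ʁoqʈi]

The data show progressive manner assimilation: /χ/ → [q] after /b/; /ɣ/ → [g] after /c/; /z/ → [d] after /t/. In each pair only manner changes, matching the preceding consonant, while place and voice stay constant.
Nothing changes in [ʎɔʐɣʊ]: there the adjacent consonants already agree in manner (/ɣ/ and /ʐ/ are both fricatives), so this form is consistent with the same rule.
/ʂ/ is a voiceless retroflex fricative. The preceding trigger /q/ is a stop, so /ʂ/ must become a stop as well.
The voiceless retroflex stop is [ʈ], so /ʂ/ → [ʈ].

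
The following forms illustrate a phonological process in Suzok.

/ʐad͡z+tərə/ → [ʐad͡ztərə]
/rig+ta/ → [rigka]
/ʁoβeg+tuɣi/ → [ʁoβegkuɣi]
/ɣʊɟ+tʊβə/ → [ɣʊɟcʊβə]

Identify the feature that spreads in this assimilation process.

place

Comparing underlying and surface forms, /t/ → [k] is the alternation; the neighbouring /g/ is constant.
/t/ is alveolar while /g/ is velar; the output [k] is velar, matching the trigger — so the feature that spreads is place.
The other alternating form patterns the same way: /t/ → [c] after /ɟ/ (alveolar → palatal, matching palatal) — only place changes, and always toward the preceding segment.
No alternation appears in [ʐad͡ztərə]: there the adjacent consonants already agree in place (/t/ and /d͡z/ are both alveolar), so this form is consistent with the same rule.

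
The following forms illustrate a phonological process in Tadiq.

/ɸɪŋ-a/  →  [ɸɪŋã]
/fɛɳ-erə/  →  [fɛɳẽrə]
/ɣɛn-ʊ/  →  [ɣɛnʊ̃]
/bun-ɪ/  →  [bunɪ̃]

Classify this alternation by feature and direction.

The vowel /a/ surfaces as nasalised [ã] next to the preceding nasal /ŋ/ — it has acquired the [+nasal] feature of its neighbour.
Likewise in the remaining data: /e/ → [ẽ] after /ɳ/; /ʊ/ → [ʊ̃] after /n/; /ɪ/ → [ɪ̃] after /n/ — each time a vowel is nasalised next to a preceding nasal.
Because the conditioning nasal is to the left of the vowel that changes, the process is progressive (perseverative).

progressive nasality assimilation (vowel nasalisation)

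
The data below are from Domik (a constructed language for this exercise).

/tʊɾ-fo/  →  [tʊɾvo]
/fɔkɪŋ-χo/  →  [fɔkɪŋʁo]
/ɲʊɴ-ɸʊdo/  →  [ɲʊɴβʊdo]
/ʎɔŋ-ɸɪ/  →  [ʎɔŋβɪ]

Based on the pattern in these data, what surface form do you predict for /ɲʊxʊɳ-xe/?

The data show progressive voicing assimilation: /f/ → [v] after /ɾ/; /χ/ → [ʁ] after /ŋ/; /ɸ/ → [β] after /ɴ/; /ɸ/ → [β] after /ŋ/. In each pair only voicing changes, matching the preceding consonant, while place and manner stay constant.
The rule targets /x/ (voiceless velar fricative), which sits after the trigger /ɳ/ (voiced).
The voiced velar fricative is [ɣ], so /x/ → [ɣ].

[ɲʊxʊɳɣe]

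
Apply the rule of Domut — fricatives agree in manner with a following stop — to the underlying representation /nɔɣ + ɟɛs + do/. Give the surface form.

The rule targets /ɣ/ (voiced velar fricative), which sits before the trigger /ɟ/ (stop).
Changing only its manner to stop gives [g] — the voiced velar stop.
At the second juncture, /s/ likewise becomes [t] adjacent to /d/.

[nɔgɟɛtdo]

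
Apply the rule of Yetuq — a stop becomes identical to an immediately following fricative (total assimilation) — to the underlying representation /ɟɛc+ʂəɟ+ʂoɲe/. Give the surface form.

/c/ is the segment targeted by the rule; it sits immediately before /ʂ/, so it assimilates completely and surfaces as [ʂ].
At the second juncture, /ɟ/ likewise becomes [ʂ] adjacent to /ʂ/.

[ɟɛʂʂəʂʂoɲe]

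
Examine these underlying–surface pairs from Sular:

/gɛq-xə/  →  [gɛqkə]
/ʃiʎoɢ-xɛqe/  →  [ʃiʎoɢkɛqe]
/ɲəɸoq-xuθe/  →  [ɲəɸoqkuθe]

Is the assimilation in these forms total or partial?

Comparing underlying and surface forms, /x/ → [k] is the alternation; the neighbouring /q/ is constant.
/x/ is a fricative while /q/ is a stop; the output [k] is a stop, matching the trigger — so the feature that spreads is manner.
Place and voice are unchanged, so the assimilation is partial, not total.
Checking the remaining alternation: /x/ → [k] after /ɢ/ (fricative → stop, matching a stop) — only manner changes, and always toward the preceding segment.

partial assimilation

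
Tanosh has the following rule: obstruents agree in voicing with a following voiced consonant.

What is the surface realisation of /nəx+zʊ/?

[nəɣzʊ]

/x/ is a voiceless velar fricative. The following trigger /z/ is voiced, so /x/ must become voiced as well.
The voiced velar fricative is [ɣ], so /x/ → [ɣ].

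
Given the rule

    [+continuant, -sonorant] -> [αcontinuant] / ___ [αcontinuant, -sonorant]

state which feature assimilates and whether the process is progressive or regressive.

regressive manner assimilation

The rule copies [continuant] (continuancy) from the environment onto the target fricatives; since [±continuant] encodes the stop/fricative manner contrast, the assimilating dimension is manner.
Since the environment is written after the underscore, the trigger follows the target; the direction is regressive.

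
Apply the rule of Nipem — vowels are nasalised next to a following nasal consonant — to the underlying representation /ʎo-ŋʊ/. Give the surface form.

[ʎõŋʊ]

The vowel /o/ is adjacent to the following nasal /ŋ/, so it acquires [+nasal] and surfaces as [õ].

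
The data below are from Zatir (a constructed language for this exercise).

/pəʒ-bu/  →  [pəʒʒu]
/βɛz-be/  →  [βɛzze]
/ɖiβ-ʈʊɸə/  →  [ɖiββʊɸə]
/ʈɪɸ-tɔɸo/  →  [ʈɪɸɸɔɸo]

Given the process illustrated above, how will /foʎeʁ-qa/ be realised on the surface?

The data show progressive total assimilation (/b/ → [ʒ] after /ʒ/; /b/ → [z] after /z/; /ʈ/ → [β] after /β/; /t/ → [ɸ] after /ɸ/): in every case the target segment becomes identical to its preceding neighbour, copying more than a single feature.
/q/ is the segment targeted by the rule; it sits immediately after /ʁ/, so it assimilates completely and surfaces as [ʁ].

[foʎeʁʁa]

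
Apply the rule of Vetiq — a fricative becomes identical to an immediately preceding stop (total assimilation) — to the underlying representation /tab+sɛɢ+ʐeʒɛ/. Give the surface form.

[tabbɛɢɢeʒɛ]

/s/ is the segment targeted by the rule; it sits immediately after /b/, so it assimilates completely and surfaces as [b].
At the second juncture, /ʐ/ likewise becomes [ɢ] adjacent to /ɢ/.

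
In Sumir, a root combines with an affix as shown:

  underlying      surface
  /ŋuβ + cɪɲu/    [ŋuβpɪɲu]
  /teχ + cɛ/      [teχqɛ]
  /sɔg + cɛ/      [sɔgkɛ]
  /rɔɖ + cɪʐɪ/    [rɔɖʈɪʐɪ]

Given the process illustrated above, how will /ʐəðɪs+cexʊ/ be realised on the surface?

The data show progressive place assimilation: /c/ → [p] after /β/; /c/ → [q] after /χ/; /c/ → [k] after /g/; /c/ → [ʈ] after /ɖ/. In each pair only place changes, matching the preceding consonant, while manner and voice stay constant.
The rule targets /c/ (voiceless palatal stop), which sits after the trigger /s/ (alveolar).
A voiceless alveolar stop is [t], so the surface segment is [t].

[ʐəðɪstexʊ]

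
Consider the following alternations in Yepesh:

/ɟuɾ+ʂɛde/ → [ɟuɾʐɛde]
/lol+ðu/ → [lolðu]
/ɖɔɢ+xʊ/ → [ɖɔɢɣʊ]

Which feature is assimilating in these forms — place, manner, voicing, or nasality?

The segment that alternates is /ʂ/, which surfaces as [ʐ] when adjacent to /ɾ/.
The change voiceless → voiced matches the voicing of the preceding /ɾ/, identifying this as voicing assimilation.
Checking the remaining alternation: /x/ → [ɣ] after /ɢ/ (voiceless → voiced, matching voiced) — only voicing changes, and always toward the preceding segment.
Nothing changes in [lolðu]: there the adjacent consonants already agree in voicing (/ð/ and /l/ are both voiced), so this form is consistent with the same rule.

voicing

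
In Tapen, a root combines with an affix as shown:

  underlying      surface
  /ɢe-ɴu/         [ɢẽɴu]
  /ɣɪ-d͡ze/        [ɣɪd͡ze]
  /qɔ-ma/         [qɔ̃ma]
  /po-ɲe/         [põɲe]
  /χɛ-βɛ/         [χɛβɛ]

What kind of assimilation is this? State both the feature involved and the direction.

regressive nasality assimilation (vowel nasalisation)

The vowel /e/ surfaces as nasalised [ẽ] next to the following nasal /ɴ/ — it has acquired the [+nasal] feature of its neighbour.
Likewise in the remaining data: /ɔ/ → [ɔ̃] before /m/; /o/ → [õ] before /ɲ/ — each time a vowel is nasalised next to a following nasal.
No change occurs in [ɣɪd͡ze], [χɛβɛ] because the vowel at the boundary is adjacent to an oral consonant, not a nasal (/ɪ/ next to /d͡z/; /ɛ/ next to /β/).
Because the conditioning nasal is to the right of the vowel that changes, the process is regressive (anticipatory).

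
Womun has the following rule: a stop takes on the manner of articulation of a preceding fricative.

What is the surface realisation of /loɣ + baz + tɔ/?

The rule targets /b/ (voiced bilabial stop), which sits after the trigger /ɣ/ (fricative).
A voiced bilabial fricative is [β], so the surface segment is [β].
At the second juncture, /t/ likewise becomes [s] adjacent to /z/.

[loɣβazsɔ]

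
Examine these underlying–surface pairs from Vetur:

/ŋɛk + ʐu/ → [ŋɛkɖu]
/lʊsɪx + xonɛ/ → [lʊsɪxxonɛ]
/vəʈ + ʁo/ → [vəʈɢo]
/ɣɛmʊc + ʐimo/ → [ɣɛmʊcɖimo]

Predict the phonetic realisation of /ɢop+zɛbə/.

The data show progressive manner assimilation: /ʐ/ → [ɖ] after /k/; /ʁ/ → [ɢ] after /ʈ/; /ʐ/ → [ɖ] after /c/. In each pair only manner changes, matching the preceding consonant, while place and voice stay constant.
Nothing changes in [lʊsɪxxonɛ]: there the adjacent consonants already agree in manner (/x/ and /x/ are both fricatives), so this form is consistent with the same rule.
The rule targets /z/ (voiced alveolar fricative), which sits after the trigger /p/ (stop).
Changing only its manner to stop gives [d] — the voiced alveolar stop.

[ɢopdɛbə]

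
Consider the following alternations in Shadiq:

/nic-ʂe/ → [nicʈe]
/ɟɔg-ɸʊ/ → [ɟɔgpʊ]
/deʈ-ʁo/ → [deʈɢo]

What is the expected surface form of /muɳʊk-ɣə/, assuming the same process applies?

[muɳʊkgə]

The data show progressive manner assimilation: /ʂ/ → [ʈ] after /c/; /ɸ/ → [p] after /g/; /ʁ/ → [ɢ] after /ʈ/. In each pair only manner changes, matching the preceding consonant, while place and voice stay constant.
The rule targets /ɣ/ (voiced velar fricative), which sits after the trigger /k/ (stop).
The voiced velar stop is [g], so /ɣ/ → [g].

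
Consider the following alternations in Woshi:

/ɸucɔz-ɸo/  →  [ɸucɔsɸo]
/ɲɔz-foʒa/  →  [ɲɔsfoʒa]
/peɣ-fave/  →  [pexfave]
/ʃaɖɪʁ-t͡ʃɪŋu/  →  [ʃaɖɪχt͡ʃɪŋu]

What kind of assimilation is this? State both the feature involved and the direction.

Comparing underlying and surface forms, /z/ → [s] is the alternation; the neighbouring /ɸ/ is constant.
/z/ is voiced while /ɸ/ is voiceless; the output [s] is voiceless, matching the trigger — so the feature that spreads is voicing.
Place and manner are unchanged, so the assimilation is partial, not total.
The other alternating forms pattern the same way: /z/ → [s] before /f/ (voiced → voiceless, matching voiceless); /ɣ/ → [x] before /f/ (voiced → voiceless, matching voiceless); /ʁ/ → [χ] before /t͡ʃ/ (voiced → voiceless, matching voiceless) — only voicing changes, and always toward the following segment.
The trigger is the following segment, so the direction is regressive (anticipatory).

regressive voicing assimilation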